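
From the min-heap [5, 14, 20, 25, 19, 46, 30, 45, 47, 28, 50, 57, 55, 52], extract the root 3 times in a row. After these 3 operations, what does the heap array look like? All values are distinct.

extract-min #1 returns 5:
  remove root 5; move last element 52 to root → [52, 14, 20, 25, 19, 46, 30, 45, 47, 28, 50, 57, 55]
  52 vs smaller child 14 at index 1, swap → [14, 52, 20, 25, 19, 46, 30, 45, 47, 28, 50, 57, 55]
  52 vs smaller child 19 at index 4, swap → [14, 19, 20, 25, 52, 46, 30, 45, 47, 28, 50, 57, 55]
  52 vs smaller child 28 at index 9, swap → [14, 19, 20, 25, 28, 46, 30, 45, 47, 52, 50, 57, 55]
extract-min #2 returns 14:
  remove root 14; move last element 55 to root → [55, 19, 20, 25, 28, 46, 30, 45, 47, 52, 50, 57]
  55 vs smaller child 19 at index 1, swap → [19, 55, 20, 25, 28, 46, 30, 45, 47, 52, 50, 57]
  55 vs smaller child 25 at index 3, swap → [19, 25, 20, 55, 28, 46, 30, 45, 47, 52, 50, 57]
  55 vs smaller child 45 at index 7, swap → [19, 25, 20, 45, 28, 46, 30, 55, 47, 52, 50, 57]
extract-min #3 returns 19:
  remove root 19; move last element 57 to root → [57, 25, 20, 45, 28, 46, 30, 55, 47, 52, 50]
  57 vs smaller child 20 at index 2, swap → [20, 25, 57, 45, 28, 46, 30, 55, 47, 52, 50]
  57 vs smaller child 30 at index 6, swap → [20, 25, 30, 45, 28, 46, 57, 55, 47, 52, 50]

[20, 25, 30, 45, 28, 46, 57, 55, 47, 52, 50]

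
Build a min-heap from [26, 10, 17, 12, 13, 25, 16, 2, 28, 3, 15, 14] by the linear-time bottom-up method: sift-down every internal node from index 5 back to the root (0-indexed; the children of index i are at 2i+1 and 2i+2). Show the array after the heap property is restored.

sift down from index 5:
  25 vs only child 14 at index 11, swap → [26, 10, 17, 12, 13, 14, 16, 2, 28, 3, 15, 25]
sift down from index 4:
  13 vs smaller child 3 at index 9, swap → [26, 10, 17, 12, 3, 14, 16, 2, 28, 13, 15, 25]
sift down from index 3:
  12 vs smaller child 2 at index 7, swap → [26, 10, 17, 2, 3, 14, 16, 12, 28, 13, 15, 25]
sift down from index 2:
  17 vs smaller child 14 at index 5, swap → [26, 10, 14, 2, 3, 17, 16, 12, 28, 13, 15, 25]
sift down from index 1:
  10 vs smaller child 2 at index 3, swap → [26, 2, 14, 10, 3, 17, 16, 12, 28, 13, 15, 25]
sift down from index 0:
  26 vs smaller child 2 at index 1, swap → [2, 26, 14, 10, 3, 17, 16, 12, 28, 13, 15, 25]
  26 vs smaller child 3 at index 4, swap → [2, 3, 14, 10, 26, 17, 16, 12, 28, 13, 15, 25]
  26 vs smaller child 13 at index 9, swap → [2, 3, 14, 10, 13, 17, 16, 12, 28, 26, 15, 25]

[2, 3, 14, 10, 13, 17, 16, 12, 28, 26, 15, 25]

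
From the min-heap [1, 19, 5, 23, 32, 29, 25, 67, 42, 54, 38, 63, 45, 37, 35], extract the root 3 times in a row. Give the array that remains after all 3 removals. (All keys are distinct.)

[23, 32, 25, 37, 38, 29, 35, 67, 42, 54, 45, 63]

extract-min #1 returns 1:
  remove root 1; move last element 35 to root → [35, 19, 5, 23, 32, 29, 25, 67, 42, 54, 38, 63, 45, 37]
  35 vs smaller child 5 at index 2, swap → [5, 19, 35, 23, 32, 29, 25, 67, 42, 54, 38, 63, 45, 37]
  35 vs smaller child 25 at index 6, swap → [5, 19, 25, 23, 32, 29, 35, 67, 42, 54, 38, 63, 45, 37]
extract-min #2 returns 5:
  remove root 5; move last element 37 to root → [37, 19, 25, 23, 32, 29, 35, 67, 42, 54, 38, 63, 45]
  37 vs smaller child 19 at index 1, swap → [19, 37, 25, 23, 32, 29, 35, 67, 42, 54, 38, 63, 45]
  37 vs smaller child 23 at index 3, swap → [19, 23, 25, 37, 32, 29, 35, 67, 42, 54, 38, 63, 45]
extract-min #3 returns 19:
  remove root 19; move last element 45 to root → [45, 23, 25, 37, 32, 29, 35, 67, 42, 54, 38, 63]
  45 vs smaller child 23 at index 1, swap → [23, 45, 25, 37, 32, 29, 35, 67, 42, 54, 38, 63]
  45 vs smaller child 32 at index 4, swap → [23, 32, 25, 37, 45, 29, 35, 67, 42, 54, 38, 63]
  45 vs smaller child 38 at index 10, swap → [23, 32, 25, 37, 38, 29, 35, 67, 42, 54, 45, 63]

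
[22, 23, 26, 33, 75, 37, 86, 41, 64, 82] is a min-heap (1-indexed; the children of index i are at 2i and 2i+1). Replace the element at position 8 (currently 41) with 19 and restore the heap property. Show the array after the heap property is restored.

set index 8 from 41 to 19 → [22, 23, 26, 33, 75, 37, 86, 19, 64, 82]
19 < parent 33 at index 4, swap → [22, 23, 26, 19, 75, 37, 86, 33, 64, 82]
19 < parent 23 at index 2, swap → [22, 19, 26, 23, 75, 37, 86, 33, 64, 82]
19 < parent 22 at index 1, swap → [19, 22, 26, 23, 75, 37, 86, 33, 64, 82]

[19, 22, 26, 23, 75, 37, 86, 33, 64, 82]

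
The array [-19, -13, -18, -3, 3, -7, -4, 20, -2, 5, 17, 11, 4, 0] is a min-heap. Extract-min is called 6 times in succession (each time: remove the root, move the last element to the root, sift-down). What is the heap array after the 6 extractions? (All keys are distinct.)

extract-min #1 returns -19:
  remove root -19; move last element 0 to root → [0, -13, -18, -3, 3, -7, -4, 20, -2, 5, 17, 11, 4]
  0 vs smaller child -18 at index 2, swap → [-18, -13, 0, -3, 3, -7, -4, 20, -2, 5, 17, 11, 4]
  0 vs smaller child -7 at index 5, swap → [-18, -13, -7, -3, 3, 0, -4, 20, -2, 5, 17, 11, 4]
extract-min #2 returns -18:
  remove root -18; move last element 4 to root → [4, -13, -7, -3, 3, 0, -4, 20, -2, 5, 17, 11]
  4 vs smaller child -13 at index 1, swap → [-13, 4, -7, -3, 3, 0, -4, 20, -2, 5, 17, 11]
  4 vs smaller child -3 at index 3, swap → [-13, -3, -7, 4, 3, 0, -4, 20, -2, 5, 17, 11]
  4 vs smaller child -2 at index 8, swap → [-13, -3, -7, -2, 3, 0, -4, 20, 4, 5, 17, 11]
extract-min #3 returns -13:
  remove root -13; move last element 11 to root → [11, -3, -7, -2, 3, 0, -4, 20, 4, 5, 17]
  11 vs smaller child -7 at index 2, swap → [-7, -3, 11, -2, 3, 0, -4, 20, 4, 5, 17]
  11 vs smaller child -4 at index 6, swap → [-7, -3, -4, -2, 3, 0, 11, 20, 4, 5, 17]
extract-min #4 returns -7:
  remove root -7; move last element 17 to root → [17, -3, -4, -2, 3, 0, 11, 20, 4, 5]
  17 vs smaller child -4 at index 2, swap → [-4, -3, 17, -2, 3, 0, 11, 20, 4, 5]
  17 vs smaller child 0 at index 5, swap → [-4, -3, 0, -2, 3, 17, 11, 20, 4, 5]
extract-min #5 returns -4:
  remove root -4; move last element 5 to root → [5, -3, 0, -2, 3, 17, 11, 20, 4]
  5 vs smaller child -3 at index 1, swap → [-3, 5, 0, -2, 3, 17, 11, 20, 4]
  5 vs smaller child -2 at index 3, swap → [-3, -2, 0, 5, 3, 17, 11, 20, 4]
  5 vs smaller child 4 at index 8, swap → [-3, -2, 0, 4, 3, 17, 11, 20, 5]
extract-min #6 returns -3:
  remove root -3; move last element 5 to root → [5, -2, 0, 4, 3, 17, 11, 20]
  5 vs smaller child -2 at index 1, swap → [-2, 5, 0, 4, 3, 17, 11, 20]
  5 vs smaller child 3 at index 4, swap → [-2, 3, 0, 4, 5, 17, 11, 20]

[-2, 3, 0, 4, 5, 17, 11, 20]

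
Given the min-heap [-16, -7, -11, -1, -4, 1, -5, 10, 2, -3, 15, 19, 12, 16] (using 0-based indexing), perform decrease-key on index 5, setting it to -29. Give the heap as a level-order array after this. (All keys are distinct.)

set index 5 from 1 to -29 → [-16, -7, -11, -1, -4, -29, -5, 10, 2, -3, 15, 19, 12, 16]
-29 < parent -11 at index 2, swap → [-16, -7, -29, -1, -4, -11, -5, 10, 2, -3, 15, 19, 12, 16]
-29 < parent -16 at index 0, swap → [-29, -7, -16, -1, -4, -11, -5, 10, 2, -3, 15, 19, 12, 16]

[-29, -7, -16, -1, -4, -11, -5, 10, 2, -3, 15, 19, 12, 16]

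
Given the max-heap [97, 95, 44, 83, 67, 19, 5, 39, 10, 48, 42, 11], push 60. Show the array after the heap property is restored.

[97, 95, 60, 83, 67, 44, 5, 39, 10, 48, 42, 11, 19]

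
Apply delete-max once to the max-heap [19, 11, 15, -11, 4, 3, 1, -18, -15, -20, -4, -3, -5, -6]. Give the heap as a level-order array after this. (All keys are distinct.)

remove root 19; move last element -6 to root → [-6, 11, 15, -11, 4, 3, 1, -18, -15, -20, -4, -3, -5]
-6 vs larger child 15 at index 2, swap → [15, 11, -6, -11, 4, 3, 1, -18, -15, -20, -4, -3, -5]
-6 vs larger child 3 at index 5, swap → [15, 11, 3, -11, 4, -6, 1, -18, -15, -20, -4, -3, -5]
-6 vs larger child -3 at index 11, swap → [15, 11, 3, -11, 4, -3, 1, -18, -15, -20, -4, -6, -5]

[15, 11, 3, -11, 4, -3, 1, -18, -15, -20, -4, -6, -5]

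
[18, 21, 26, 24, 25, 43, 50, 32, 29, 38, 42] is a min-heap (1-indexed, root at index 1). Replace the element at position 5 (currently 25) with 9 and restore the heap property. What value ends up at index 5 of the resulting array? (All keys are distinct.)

set index 5 from 25 to 9 → [18, 21, 26, 24, 9, 43, 50, 32, 29, 38, 42]
9 < parent 21 at index 2, swap → [18, 9, 26, 24, 21, 43, 50, 32, 29, 38, 42]
9 < parent 18 at index 1, swap → [9, 18, 26, 24, 21, 43, 50, 32, 29, 38, 42]
resulting array: [9, 18, 26, 24, 21, 43, 50, 32, 29, 38, 42]

21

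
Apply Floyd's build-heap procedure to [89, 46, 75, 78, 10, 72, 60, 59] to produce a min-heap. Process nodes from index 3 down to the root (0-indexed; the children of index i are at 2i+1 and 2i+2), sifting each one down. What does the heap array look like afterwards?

[10, 46, 60, 59, 89, 72, 75, 78]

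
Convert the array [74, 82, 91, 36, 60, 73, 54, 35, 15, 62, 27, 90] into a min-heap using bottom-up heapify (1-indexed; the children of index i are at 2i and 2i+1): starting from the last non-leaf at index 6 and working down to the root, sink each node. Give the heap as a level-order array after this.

sift down from index 6: already satisfies heap property
sift down from index 5:
  60 vs smaller child 27 at index 11, swap → [74, 82, 91, 36, 27, 73, 54, 35, 15, 62, 60, 90]
sift down from index 4:
  36 vs smaller child 15 at index 9, swap → [74, 82, 91, 15, 27, 73, 54, 35, 36, 62, 60, 90]
sift down from index 3:
  91 vs smaller child 54 at index 7, swap → [74, 82, 54, 15, 27, 73, 91, 35, 36, 62, 60, 90]
sift down from index 2:
  82 vs smaller child 15 at index 4, swap → [74, 15, 54, 82, 27, 73, 91, 35, 36, 62, 60, 90]
  82 vs smaller child 35 at index 8, swap → [74, 15, 54, 35, 27, 73, 91, 82, 36, 62, 60, 90]
sift down from index 1:
  74 vs smaller child 15 at index 2, swap → [15, 74, 54, 35, 27, 73, 91, 82, 36, 62, 60, 90]
  74 vs smaller child 27 at index 5, swap → [15, 27, 54, 35, 74, 73, 91, 82, 36, 62, 60, 90]
  74 vs smaller child 60 at index 11, swap → [15, 27, 54, 35, 60, 73, 91, 82, 36, 62, 74, 90]

[15, 27, 54, 35, 60, 73, 91, 82, 36, 62, 74, 90]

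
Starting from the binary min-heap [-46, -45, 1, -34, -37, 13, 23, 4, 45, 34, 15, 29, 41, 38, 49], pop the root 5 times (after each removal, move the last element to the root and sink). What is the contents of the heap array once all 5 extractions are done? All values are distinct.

[4, 15, 13, 38, 34, 29, 23, 41, 45, 49]

extract-min #1 returns -46:
  remove root -46; move last element 49 to root → [49, -45, 1, -34, -37, 13, 23, 4, 45, 34, 15, 29, 41, 38]
  49 vs smaller child -45 at index 1, swap → [-45, 49, 1, -34, -37, 13, 23, 4, 45, 34, 15, 29, 41, 38]
  49 vs smaller child -37 at index 4, swap → [-45, -37, 1, -34, 49, 13, 23, 4, 45, 34, 15, 29, 41, 38]
  49 vs smaller child 15 at index 10, swap → [-45, -37, 1, -34, 15, 13, 23, 4, 45, 34, 49, 29, 41, 38]
extract-min #2 returns -45:
  remove root -45; move last element 38 to root → [38, -37, 1, -34, 15, 13, 23, 4, 45, 34, 49, 29, 41]
  38 vs smaller child -37 at index 1, swap → [-37, 38, 1, -34, 15, 13, 23, 4, 45, 34, 49, 29, 41]
  38 vs smaller child -34 at index 3, swap → [-37, -34, 1, 38, 15, 13, 23, 4, 45, 34, 49, 29, 41]
  38 vs smaller child 4 at index 7, swap → [-37, -34, 1, 4, 15, 13, 23, 38, 45, 34, 49, 29, 41]
extract-min #3 returns -37:
  remove root -37; move last element 41 to root → [41, -34, 1, 4, 15, 13, 23, 38, 45, 34, 49, 29]
  41 vs smaller child -34 at index 1, swap → [-34, 41, 1, 4, 15, 13, 23, 38, 45, 34, 49, 29]
  41 vs smaller child 4 at index 3, swap → [-34, 4, 1, 41, 15, 13, 23, 38, 45, 34, 49, 29]
  41 vs smaller child 38 at index 7, swap → [-34, 4, 1, 38, 15, 13, 23, 41, 45, 34, 49, 29]
extract-min #4 returns -34:
  remove root -34; move last element 29 to root → [29, 4, 1, 38, 15, 13, 23, 41, 45, 34, 49]
  29 vs smaller child 1 at index 2, swap → [1, 4, 29, 38, 15, 13, 23, 41, 45, 34, 49]
  29 vs smaller child 13 at index 5, swap → [1, 4, 13, 38, 15, 29, 23, 41, 45, 34, 49]
extract-min #5 returns 1:
  remove root 1; move last element 49 to root → [49, 4, 13, 38, 15, 29, 23, 41, 45, 34]
  49 vs smaller child 4 at index 1, swap → [4, 49, 13, 38, 15, 29, 23, 41, 45, 34]
  49 vs smaller child 15 at index 4, swap → [4, 15, 13, 38, 49, 29, 23, 41, 45, 34]
  49 vs only child 34 at index 9, swap → [4, 15, 13, 38, 34, 29, 23, 41, 45, 49]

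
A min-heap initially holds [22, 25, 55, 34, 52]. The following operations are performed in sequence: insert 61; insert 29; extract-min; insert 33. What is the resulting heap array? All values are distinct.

[25, 34, 29, 55, 52, 61, 33]

insert 61:
  append 61 at index 5 → [22, 25, 55, 34, 52, 61] (no swap needed)
insert 29:
  append 29 at index 6 → [22, 25, 55, 34, 52, 61, 29]
  29 < parent 55 at index 2, swap → [22, 25, 29, 34, 52, 61, 55]
extract-min → returns 22:
  remove root 22; move last element 55 to root → [55, 25, 29, 34, 52, 61]
  55 vs smaller child 25 at index 1, swap → [25, 55, 29, 34, 52, 61]
  55 vs smaller child 34 at index 3, swap → [25, 34, 29, 55, 52, 61]
insert 33:
  append 33 at index 6 → [25, 34, 29, 55, 52, 61, 33] (no swap needed)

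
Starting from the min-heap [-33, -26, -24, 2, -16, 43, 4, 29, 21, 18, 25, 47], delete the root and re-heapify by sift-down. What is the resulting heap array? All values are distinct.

[-26, -16, -24, 2, 18, 43, 4, 29, 21, 47, 25]

remove root -33; move last element 47 to root → [47, -26, -24, 2, -16, 43, 4, 29, 21, 18, 25]
47 vs smaller child -26 at index 1, swap → [-26, 47, -24, 2, -16, 43, 4, 29, 21, 18, 25]
47 vs smaller child -16 at index 4, swap → [-26, -16, -24, 2, 47, 43, 4, 29, 21, 18, 25]
47 vs smaller child 18 at index 9, swap → [-26, -16, -24, 2, 18, 43, 4, 29, 21, 47, 25]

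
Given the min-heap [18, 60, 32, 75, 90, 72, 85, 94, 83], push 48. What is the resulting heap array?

append 48 at index 9 → [18, 60, 32, 75, 90, 72, 85, 94, 83, 48]
48 < parent 90 at index 4, swap → [18, 60, 32, 75, 48, 72, 85, 94, 83, 90]
48 < parent 60 at index 1, swap → [18, 48, 32, 75, 60, 72, 85, 94, 83, 90]

[18, 48, 32, 75, 60, 72, 85, 94, 83, 90]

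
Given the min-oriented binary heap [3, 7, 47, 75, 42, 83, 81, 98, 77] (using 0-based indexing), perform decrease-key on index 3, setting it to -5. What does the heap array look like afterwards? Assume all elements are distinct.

[-5, 3, 47, 7, 42, 83, 81, 98, 77]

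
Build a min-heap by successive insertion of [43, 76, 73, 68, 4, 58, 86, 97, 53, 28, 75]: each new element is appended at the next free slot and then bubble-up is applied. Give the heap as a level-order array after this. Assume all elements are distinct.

Insert 43:
  append 43 at index 0 → [43] (no swap needed)
Insert 76:
  append 76 at index 1 → [43, 76] (no swap needed)
Insert 73:
  append 73 at index 2 → [43, 76, 73] (no swap needed)
Insert 68:
  append 68 at index 3 → [43, 76, 73, 68]
  68 < parent 76 at index 1, swap → [43, 68, 73, 76]
Insert 4:
  append 4 at index 4 → [43, 68, 73, 76, 4]
  4 < parent 68 at index 1, swap → [43, 4, 73, 76, 68]
  4 < parent 43 at index 0, swap → [4, 43, 73, 76, 68]
Insert 58:
  append 58 at index 5 → [4, 43, 73, 76, 68, 58]
  58 < parent 73 at index 2, swap → [4, 43, 58, 76, 68, 73]
Insert 86:
  append 86 at index 6 → [4, 43, 58, 76, 68, 73, 86] (no swap needed)
Insert 97:
  append 97 at index 7 → [4, 43, 58, 76, 68, 73, 86, 97] (no swap needed)
Insert 53:
  append 53 at index 8 → [4, 43, 58, 76, 68, 73, 86, 97, 53]
  53 < parent 76 at index 3, swap → [4, 43, 58, 53, 68, 73, 86, 97, 76]
Insert 28:
  append 28 at index 9 → [4, 43, 58, 53, 68, 73, 86, 97, 76, 28]
  28 < parent 68 at index 4, swap → [4, 43, 58, 53, 28, 73, 86, 97, 76, 68]
  28 < parent 43 at index 1, swap → [4, 28, 58, 53, 43, 73, 86, 97, 76, 68]
Insert 75:
  append 75 at index 10 → [4, 28, 58, 53, 43, 73, 86, 97, 76, 68, 75] (no swap needed)

[4, 28, 58, 53, 43, 73, 86, 97, 76, 68, 75]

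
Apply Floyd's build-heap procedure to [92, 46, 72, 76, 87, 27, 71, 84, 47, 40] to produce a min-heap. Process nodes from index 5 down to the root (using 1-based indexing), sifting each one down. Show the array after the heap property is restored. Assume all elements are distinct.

sift down from index 5:
  87 vs only child 40 at index 10, swap → [92, 46, 72, 76, 40, 27, 71, 84, 47, 87]
sift down from index 4:
  76 vs smaller child 47 at index 9, swap → [92, 46, 72, 47, 40, 27, 71, 84, 76, 87]
sift down from index 3:
  72 vs smaller child 27 at index 6, swap → [92, 46, 27, 47, 40, 72, 71, 84, 76, 87]
sift down from index 2:
  46 vs smaller child 40 at index 5, swap → [92, 40, 27, 47, 46, 72, 71, 84, 76, 87]
sift down from index 1:
  92 vs smaller child 27 at index 3, swap → [27, 40, 92, 47, 46, 72, 71, 84, 76, 87]
  92 vs smaller child 71 at index 7, swap → [27, 40, 71, 47, 46, 72, 92, 84, 76, 87]

[27, 40, 71, 47, 46, 72, 92, 84, 76, 87]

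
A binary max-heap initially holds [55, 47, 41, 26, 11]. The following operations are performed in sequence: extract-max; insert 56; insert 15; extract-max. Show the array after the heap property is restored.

extract-max → returns 55:
  remove root 55; move last element 11 to root → [11, 47, 41, 26]
  11 vs larger child 47 at index 1, swap → [47, 11, 41, 26]
  11 vs only child 26 at index 3, swap → [47, 26, 41, 11]
insert 56:
  append 56 at index 4 → [47, 26, 41, 11, 56]
  56 > parent 26 at index 1, swap → [47, 56, 41, 11, 26]
  56 > parent 47 at index 0, swap → [56, 47, 41, 11, 26]
insert 15:
  append 15 at index 5 → [56, 47, 41, 11, 26, 15] (no swap needed)
extract-max → returns 56:
  remove root 56; move last element 15 to root → [15, 47, 41, 11, 26]
  15 vs larger child 47 at index 1, swap → [47, 15, 41, 11, 26]
  15 vs larger child 26 at index 4, swap → [47, 26, 41, 11, 15]

[47, 26, 41, 11, 15]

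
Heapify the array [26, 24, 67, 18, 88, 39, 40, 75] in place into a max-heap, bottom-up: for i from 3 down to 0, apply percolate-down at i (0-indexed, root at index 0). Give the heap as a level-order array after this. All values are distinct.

[88, 75, 67, 26, 24, 39, 40, 18]

sift down from index 3:
  18 vs only child 75 at index 7, swap → [26, 24, 67, 75, 88, 39, 40, 18]
sift down from index 2: already satisfies heap property
sift down from index 1:
  24 vs larger child 88 at index 4, swap → [26, 88, 67, 75, 24, 39, 40, 18]
sift down from index 0:
  26 vs larger child 88 at index 1, swap → [88, 26, 67, 75, 24, 39, 40, 18]
  26 vs larger child 75 at index 3, swap → [88, 75, 67, 26, 24, 39, 40, 18]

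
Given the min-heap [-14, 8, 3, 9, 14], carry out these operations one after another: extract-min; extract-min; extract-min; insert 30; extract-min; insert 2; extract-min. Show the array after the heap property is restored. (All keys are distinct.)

extract-min → returns -14:
  remove root -14; move last element 14 to root → [14, 8, 3, 9]
  14 vs smaller child 3 at index 2, swap → [3, 8, 14, 9]
extract-min → returns 3:
  remove root 3; move last element 9 to root → [9, 8, 14]
  9 vs smaller child 8 at index 1, swap → [8, 9, 14]
extract-min → returns 8:
  remove root 8; move last element 14 to root → [14, 9]
  14 vs only child 9 at index 1, swap → [9, 14]
insert 30:
  append 30 at index 2 → [9, 14, 30] (no swap needed)
extract-min → returns 9:
  remove root 9; move last element 30 to root → [30, 14]
  30 vs only child 14 at index 1, swap → [14, 30]
insert 2:
  append 2 at index 2 → [14, 30, 2]
  2 < parent 14 at index 0, swap → [2, 30, 14]
extract-min → returns 2:
  remove root 2; move last element 14 to root → [14, 30] (no swap needed)

[14, 30]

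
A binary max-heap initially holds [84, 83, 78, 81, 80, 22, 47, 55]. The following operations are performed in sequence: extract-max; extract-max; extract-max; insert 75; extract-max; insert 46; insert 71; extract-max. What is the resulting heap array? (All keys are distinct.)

extract-max → returns 84:
  remove root 84; move last element 55 to root → [55, 83, 78, 81, 80, 22, 47]
  55 vs larger child 83 at index 1, swap → [83, 55, 78, 81, 80, 22, 47]
  55 vs larger child 81 at index 3, swap → [83, 81, 78, 55, 80, 22, 47]
extract-max → returns 83:
  remove root 83; move last element 47 to root → [47, 81, 78, 55, 80, 22]
  47 vs larger child 81 at index 1, swap → [81, 47, 78, 55, 80, 22]
  47 vs larger child 80 at index 4, swap → [81, 80, 78, 55, 47, 22]
extract-max → returns 81:
  remove root 81; move last element 22 to root → [22, 80, 78, 55, 47]
  22 vs larger child 80 at index 1, swap → [80, 22, 78, 55, 47]
  22 vs larger child 55 at index 3, swap → [80, 55, 78, 22, 47]
insert 75:
  append 75 at index 5 → [80, 55, 78, 22, 47, 75] (no swap needed)
extract-max → returns 80:
  remove root 80; move last element 75 to root → [75, 55, 78, 22, 47]
  75 vs larger child 78 at index 2, swap → [78, 55, 75, 22, 47]
insert 46:
  append 46 at index 5 → [78, 55, 75, 22, 47, 46] (no swap needed)
insert 71:
  append 71 at index 6 → [78, 55, 75, 22, 47, 46, 71] (no swap needed)
extract-max → returns 78:
  remove root 78; move last element 71 to root → [71, 55, 75, 22, 47, 46]
  71 vs larger child 75 at index 2, swap → [75, 55, 71, 22, 47, 46]

[75, 55, 71, 22, 47, 46]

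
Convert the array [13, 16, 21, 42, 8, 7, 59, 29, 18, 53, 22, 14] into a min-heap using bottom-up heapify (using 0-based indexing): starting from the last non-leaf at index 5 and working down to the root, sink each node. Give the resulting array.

[7, 8, 13, 18, 16, 14, 59, 29, 42, 53, 22, 21]

sift down from index 5: already satisfies heap property
sift down from index 4: already satisfies heap property
sift down from index 3:
  42 vs smaller child 18 at index 8, swap → [13, 16, 21, 18, 8, 7, 59, 29, 42, 53, 22, 14]
sift down from index 2:
  21 vs smaller child 7 at index 5, swap → [13, 16, 7, 18, 8, 21, 59, 29, 42, 53, 22, 14]
  21 vs only child 14 at index 11, swap → [13, 16, 7, 18, 8, 14, 59, 29, 42, 53, 22, 21]
sift down from index 1:
  16 vs smaller child 8 at index 4, swap → [13, 8, 7, 18, 16, 14, 59, 29, 42, 53, 22, 21]
sift down from index 0:
  13 vs smaller child 7 at index 2, swap → [7, 8, 13, 18, 16, 14, 59, 29, 42, 53, 22, 21]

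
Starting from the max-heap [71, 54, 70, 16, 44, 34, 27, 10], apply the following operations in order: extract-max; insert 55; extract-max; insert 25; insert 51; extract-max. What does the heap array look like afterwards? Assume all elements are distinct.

[54, 51, 34, 25, 44, 10, 27, 16]

extract-max → returns 71:
  remove root 71; move last element 10 to root → [10, 54, 70, 16, 44, 34, 27]
  10 vs larger child 70 at index 2, swap → [70, 54, 10, 16, 44, 34, 27]
  10 vs larger child 34 at index 5, swap → [70, 54, 34, 16, 44, 10, 27]
insert 55:
  append 55 at index 7 → [70, 54, 34, 16, 44, 10, 27, 55]
  55 > parent 16 at index 3, swap → [70, 54, 34, 55, 44, 10, 27, 16]
  55 > parent 54 at index 1, swap → [70, 55, 34, 54, 44, 10, 27, 16]
extract-max → returns 70:
  remove root 70; move last element 16 to root → [16, 55, 34, 54, 44, 10, 27]
  16 vs larger child 55 at index 1, swap → [55, 16, 34, 54, 44, 10, 27]
  16 vs larger child 54 at index 3, swap → [55, 54, 34, 16, 44, 10, 27]
insert 25:
  append 25 at index 7 → [55, 54, 34, 16, 44, 10, 27, 25]
  25 > parent 16 at index 3, swap → [55, 54, 34, 25, 44, 10, 27, 16]
insert 51:
  append 51 at index 8 → [55, 54, 34, 25, 44, 10, 27, 16, 51]
  51 > parent 25 at index 3, swap → [55, 54, 34, 51, 44, 10, 27, 16, 25]
extract-max → returns 55:
  remove root 55; move last element 25 to root → [25, 54, 34, 51, 44, 10, 27, 16]
  25 vs larger child 54 at index 1, swap → [54, 25, 34, 51, 44, 10, 27, 16]
  25 vs larger child 51 at index 3, swap → [54, 51, 34, 25, 44, 10, 27, 16]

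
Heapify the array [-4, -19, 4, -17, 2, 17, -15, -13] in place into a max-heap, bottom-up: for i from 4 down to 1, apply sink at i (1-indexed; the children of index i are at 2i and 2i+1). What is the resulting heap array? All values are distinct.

[17, 2, 4, -13, -19, -4, -15, -17]

sift down from index 4:
  -17 vs only child -13 at index 8, swap → [-4, -19, 4, -13, 2, 17, -15, -17]
sift down from index 3:
  4 vs larger child 17 at index 6, swap → [-4, -19, 17, -13, 2, 4, -15, -17]
sift down from index 2:
  -19 vs larger child 2 at index 5, swap → [-4, 2, 17, -13, -19, 4, -15, -17]
sift down from index 1:
  -4 vs larger child 17 at index 3, swap → [17, 2, -4, -13, -19, 4, -15, -17]
  -4 vs larger child 4 at index 6, swap → [17, 2, 4, -13, -19, -4, -15, -17]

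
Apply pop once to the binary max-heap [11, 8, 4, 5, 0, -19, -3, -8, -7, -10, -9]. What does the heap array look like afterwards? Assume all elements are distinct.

remove root 11; move last element -9 to root → [-9, 8, 4, 5, 0, -19, -3, -8, -7, -10]
-9 vs larger child 8 at index 1, swap → [8, -9, 4, 5, 0, -19, -3, -8, -7, -10]
-9 vs larger child 5 at index 3, swap → [8, 5, 4, -9, 0, -19, -3, -8, -7, -10]
-9 vs larger child -7 at index 8, swap → [8, 5, 4, -7, 0, -19, -3, -8, -9, -10]

[8, 5, 4, -7, 0, -19, -3, -8, -9, -10]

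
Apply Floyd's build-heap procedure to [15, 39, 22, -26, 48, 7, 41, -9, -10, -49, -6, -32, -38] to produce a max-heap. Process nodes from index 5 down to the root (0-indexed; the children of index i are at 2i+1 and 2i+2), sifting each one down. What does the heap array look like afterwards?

[48, 39, 41, -9, 15, 7, 22, -26, -10, -49, -6, -32, -38]

sift down from index 5: already satisfies heap property
sift down from index 4: already satisfies heap property
sift down from index 3:
  -26 vs larger child -9 at index 7, swap → [15, 39, 22, -9, 48, 7, 41, -26, -10, -49, -6, -32, -38]
sift down from index 2:
  22 vs larger child 41 at index 6, swap → [15, 39, 41, -9, 48, 7, 22, -26, -10, -49, -6, -32, -38]
sift down from index 1:
  39 vs larger child 48 at index 4, swap → [15, 48, 41, -9, 39, 7, 22, -26, -10, -49, -6, -32, -38]
sift down from index 0:
  15 vs larger child 48 at index 1, swap → [48, 15, 41, -9, 39, 7, 22, -26, -10, -49, -6, -32, -38]
  15 vs larger child 39 at index 4, swap → [48, 39, 41, -9, 15, 7, 22, -26, -10, -49, -6, -32, -38]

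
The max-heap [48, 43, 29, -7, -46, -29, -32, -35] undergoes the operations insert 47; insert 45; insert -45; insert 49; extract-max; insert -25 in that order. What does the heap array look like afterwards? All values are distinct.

[48, 47, 29, 43, 45, -25, -32, -35, -7, -46, -45, -29]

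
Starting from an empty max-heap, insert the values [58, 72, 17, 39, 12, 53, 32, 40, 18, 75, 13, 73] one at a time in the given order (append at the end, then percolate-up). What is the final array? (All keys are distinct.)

Insert 58:
  append 58 at index 0 → [58] (no swap needed)
Insert 72:
  append 72 at index 1 → [58, 72]
  72 > parent 58 at index 0, swap → [72, 58]
Insert 17:
  append 17 at index 2 → [72, 58, 17] (no swap needed)
Insert 39:
  append 39 at index 3 → [72, 58, 17, 39] (no swap needed)
Insert 12:
  append 12 at index 4 → [72, 58, 17, 39, 12] (no swap needed)
Insert 53:
  append 53 at index 5 → [72, 58, 17, 39, 12, 53]
  53 > parent 17 at index 2, swap → [72, 58, 53, 39, 12, 17]
Insert 32:
  append 32 at index 6 → [72, 58, 53, 39, 12, 17, 32] (no swap needed)
Insert 40:
  append 40 at index 7 → [72, 58, 53, 39, 12, 17, 32, 40]
  40 > parent 39 at index 3, swap → [72, 58, 53, 40, 12, 17, 32, 39]
Insert 18:
  append 18 at index 8 → [72, 58, 53, 40, 12, 17, 32, 39, 18] (no swap needed)
Insert 75:
  append 75 at index 9 → [72, 58, 53, 40, 12, 17, 32, 39, 18, 75]
  75 > parent 12 at index 4, swap → [72, 58, 53, 40, 75, 17, 32, 39, 18, 12]
  75 > parent 58 at index 1, swap → [72, 75, 53, 40, 58, 17, 32, 39, 18, 12]
  75 > parent 72 at index 0, swap → [75, 72, 53, 40, 58, 17, 32, 39, 18, 12]
Insert 13:
  append 13 at index 10 → [75, 72, 53, 40, 58, 17, 32, 39, 18, 12, 13] (no swap needed)
Insert 73:
  append 73 at index 11 → [75, 72, 53, 40, 58, 17, 32, 39, 18, 12, 13, 73]
  73 > parent 17 at index 5, swap → [75, 72, 53, 40, 58, 73, 32, 39, 18, 12, 13, 17]
  73 > parent 53 at index 2, swap → [75, 72, 73, 40, 58, 53, 32, 39, 18, 12, 13, 17]

[75, 72, 73, 40, 58, 53, 32, 39, 18, 12, 13, 17]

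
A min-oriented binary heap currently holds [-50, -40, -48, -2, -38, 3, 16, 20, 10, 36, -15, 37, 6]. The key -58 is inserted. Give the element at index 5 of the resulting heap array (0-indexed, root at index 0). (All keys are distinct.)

3

append -58 at index 13 → [-50, -40, -48, -2, -38, 3, 16, 20, 10, 36, -15, 37, 6, -58]
-58 < parent 16 at index 6, swap → [-50, -40, -48, -2, -38, 3, -58, 20, 10, 36, -15, 37, 6, 16]
-58 < parent -48 at index 2, swap → [-50, -40, -58, -2, -38, 3, -48, 20, 10, 36, -15, 37, 6, 16]
-58 < parent -50 at index 0, swap → [-58, -40, -50, -2, -38, 3, -48, 20, 10, 36, -15, 37, 6, 16]
resulting array: [-58, -40, -50, -2, -38, 3, -48, 20, 10, 36, -15, 37, 6, 16]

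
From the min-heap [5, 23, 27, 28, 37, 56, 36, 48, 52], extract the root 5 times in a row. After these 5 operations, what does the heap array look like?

extract-min #1 returns 5:
  remove root 5; move last element 52 to root → [52, 23, 27, 28, 37, 56, 36, 48]
  52 vs smaller child 23 at index 1, swap → [23, 52, 27, 28, 37, 56, 36, 48]
  52 vs smaller child 28 at index 3, swap → [23, 28, 27, 52, 37, 56, 36, 48]
  52 vs only child 48 at index 7, swap → [23, 28, 27, 48, 37, 56, 36, 52]
extract-min #2 returns 23:
  remove root 23; move last element 52 to root → [52, 28, 27, 48, 37, 56, 36]
  52 vs smaller child 27 at index 2, swap → [27, 28, 52, 48, 37, 56, 36]
  52 vs smaller child 36 at index 6, swap → [27, 28, 36, 48, 37, 56, 52]
extract-min #3 returns 27:
  remove root 27; move last element 52 to root → [52, 28, 36, 48, 37, 56]
  52 vs smaller child 28 at index 1, swap → [28, 52, 36, 48, 37, 56]
  52 vs smaller child 37 at index 4, swap → [28, 37, 36, 48, 52, 56]
extract-min #4 returns 28:
  remove root 28; move last element 56 to root → [56, 37, 36, 48, 52]
  56 vs smaller child 36 at index 2, swap → [36, 37, 56, 48, 52]
extract-min #5 returns 36:
  remove root 36; move last element 52 to root → [52, 37, 56, 48]
  52 vs smaller child 37 at index 1, swap → [37, 52, 56, 48]
  52 vs only child 48 at index 3, swap → [37, 48, 56, 52]

[37, 48, 56, 52]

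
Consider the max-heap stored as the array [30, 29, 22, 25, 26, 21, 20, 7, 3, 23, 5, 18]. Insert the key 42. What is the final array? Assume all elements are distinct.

[42, 29, 30, 25, 26, 22, 20, 7, 3, 23, 5, 18, 21]

append 42 at index 12 → [30, 29, 22, 25, 26, 21, 20, 7, 3, 23, 5, 18, 42]
42 > parent 21 at index 5, swap → [30, 29, 22, 25, 26, 42, 20, 7, 3, 23, 5, 18, 21]
42 > parent 22 at index 2, swap → [30, 29, 42, 25, 26, 22, 20, 7, 3, 23, 5, 18, 21]
42 > parent 30 at index 0, swap → [42, 29, 30, 25, 26, 22, 20, 7, 3, 23, 5, 18, 21]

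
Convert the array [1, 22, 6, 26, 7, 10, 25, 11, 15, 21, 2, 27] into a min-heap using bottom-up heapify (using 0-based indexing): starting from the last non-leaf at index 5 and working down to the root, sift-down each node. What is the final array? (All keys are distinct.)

[1, 2, 6, 11, 7, 10, 25, 26, 15, 21, 22, 27]

sift down from index 5: already satisfies heap property
sift down from index 4:
  7 vs smaller child 2 at index 10, swap → [1, 22, 6, 26, 2, 10, 25, 11, 15, 21, 7, 27]
sift down from index 3:
  26 vs smaller child 11 at index 7, swap → [1, 22, 6, 11, 2, 10, 25, 26, 15, 21, 7, 27]
sift down from index 2: already satisfies heap property
sift down from index 1:
  22 vs smaller child 2 at index 4, swap → [1, 2, 6, 11, 22, 10, 25, 26, 15, 21, 7, 27]
  22 vs smaller child 7 at index 10, swap → [1, 2, 6, 11, 7, 10, 25, 26, 15, 21, 22, 27]
sift down from index 0: already satisfies heap property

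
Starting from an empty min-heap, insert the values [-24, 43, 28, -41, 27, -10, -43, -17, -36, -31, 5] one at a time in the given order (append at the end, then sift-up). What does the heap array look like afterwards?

Insert -24:
  append -24 at index 0 → [-24] (no swap needed)
Insert 43:
  append 43 at index 1 → [-24, 43] (no swap needed)
Insert 28:
  append 28 at index 2 → [-24, 43, 28] (no swap needed)
Insert -41:
  append -41 at index 3 → [-24, 43, 28, -41]
  -41 < parent 43 at index 1, swap → [-24, -41, 28, 43]
  -41 < parent -24 at index 0, swap → [-41, -24, 28, 43]
Insert 27:
  append 27 at index 4 → [-41, -24, 28, 43, 27] (no swap needed)
Insert -10:
  append -10 at index 5 → [-41, -24, 28, 43, 27, -10]
  -10 < parent 28 at index 2, swap → [-41, -24, -10, 43, 27, 28]
Insert -43:
  append -43 at index 6 → [-41, -24, -10, 43, 27, 28, -43]
  -43 < parent -10 at index 2, swap → [-41, -24, -43, 43, 27, 28, -10]
  -43 < parent -41 at index 0, swap → [-43, -24, -41, 43, 27, 28, -10]
Insert -17:
  append -17 at index 7 → [-43, -24, -41, 43, 27, 28, -10, -17]
  -17 < parent 43 at index 3, swap → [-43, -24, -41, -17, 27, 28, -10, 43]
Insert -36:
  append -36 at index 8 → [-43, -24, -41, -17, 27, 28, -10, 43, -36]
  -36 < parent -17 at index 3, swap → [-43, -24, -41, -36, 27, 28, -10, 43, -17]
  -36 < parent -24 at index 1, swap → [-43, -36, -41, -24, 27, 28, -10, 43, -17]
Insert -31:
  append -31 at index 9 → [-43, -36, -41, -24, 27, 28, -10, 43, -17, -31]
  -31 < parent 27 at index 4, swap → [-43, -36, -41, -24, -31, 28, -10, 43, -17, 27]
Insert 5:
  append 5 at index 10 → [-43, -36, -41, -24, -31, 28, -10, 43, -17, 27, 5] (no swap needed)

[-43, -36, -41, -24, -31, 28, -10, 43, -17, 27, 5]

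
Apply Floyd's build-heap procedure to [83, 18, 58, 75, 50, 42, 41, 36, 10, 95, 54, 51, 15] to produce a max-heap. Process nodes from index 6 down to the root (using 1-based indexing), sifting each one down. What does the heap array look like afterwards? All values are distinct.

[95, 83, 58, 75, 54, 51, 41, 36, 10, 50, 18, 42, 15]

sift down from index 6:
  42 vs larger child 51 at index 12, swap → [83, 18, 58, 75, 50, 51, 41, 36, 10, 95, 54, 42, 15]
sift down from index 5:
  50 vs larger child 95 at index 10, swap → [83, 18, 58, 75, 95, 51, 41, 36, 10, 50, 54, 42, 15]
sift down from index 4: already satisfies heap property
sift down from index 3: already satisfies heap property
sift down from index 2:
  18 vs larger child 95 at index 5, swap → [83, 95, 58, 75, 18, 51, 41, 36, 10, 50, 54, 42, 15]
  18 vs larger child 54 at index 11, swap → [83, 95, 58, 75, 54, 51, 41, 36, 10, 50, 18, 42, 15]
sift down from index 1:
  83 vs larger child 95 at index 2, swap → [95, 83, 58, 75, 54, 51, 41, 36, 10, 50, 18, 42, 15]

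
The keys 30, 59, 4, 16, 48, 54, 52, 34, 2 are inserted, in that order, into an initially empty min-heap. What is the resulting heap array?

Insert 30:
  append 30 at index 0 → [30] (no swap needed)
Insert 59:
  append 59 at index 1 → [30, 59] (no swap needed)
Insert 4:
  append 4 at index 2 → [30, 59, 4]
  4 < parent 30 at index 0, swap → [4, 59, 30]
Insert 16:
  append 16 at index 3 → [4, 59, 30, 16]
  16 < parent 59 at index 1, swap → [4, 16, 30, 59]
Insert 48:
  append 48 at index 4 → [4, 16, 30, 59, 48] (no swap needed)
Insert 54:
  append 54 at index 5 → [4, 16, 30, 59, 48, 54] (no swap needed)
Insert 52:
  append 52 at index 6 → [4, 16, 30, 59, 48, 54, 52] (no swap needed)
Insert 34:
  append 34 at index 7 → [4, 16, 30, 59, 48, 54, 52, 34]
  34 < parent 59 at index 3, swap → [4, 16, 30, 34, 48, 54, 52, 59]
Insert 2:
  append 2 at index 8 → [4, 16, 30, 34, 48, 54, 52, 59, 2]
  2 < parent 34 at index 3, swap → [4, 16, 30, 2, 48, 54, 52, 59, 34]
  2 < parent 16 at index 1, swap → [4, 2, 30, 16, 48, 54, 52, 59, 34]
  2 < parent 4 at index 0, swap → [2, 4, 30, 16, 48, 54, 52, 59, 34]

[2, 4, 30, 16, 48, 54, 52, 59, 34]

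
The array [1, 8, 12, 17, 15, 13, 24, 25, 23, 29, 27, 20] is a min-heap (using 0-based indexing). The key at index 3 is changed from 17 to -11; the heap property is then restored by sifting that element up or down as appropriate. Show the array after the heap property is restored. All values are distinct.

set index 3 from 17 to -11 → [1, 8, 12, -11, 15, 13, 24, 25, 23, 29, 27, 20]
-11 < parent 8 at index 1, swap → [1, -11, 12, 8, 15, 13, 24, 25, 23, 29, 27, 20]
-11 < parent 1 at index 0, swap → [-11, 1, 12, 8, 15, 13, 24, 25, 23, 29, 27, 20]

[-11, 1, 12, 8, 15, 13, 24, 25, 23, 29, 27, 20]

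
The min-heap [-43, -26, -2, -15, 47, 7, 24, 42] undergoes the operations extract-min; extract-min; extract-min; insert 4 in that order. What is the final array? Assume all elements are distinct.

[-2, 24, 4, 42, 47, 7]

extract-min → returns -43:
  remove root -43; move last element 42 to root → [42, -26, -2, -15, 47, 7, 24]
  42 vs smaller child -26 at index 1, swap → [-26, 42, -2, -15, 47, 7, 24]
  42 vs smaller child -15 at index 3, swap → [-26, -15, -2, 42, 47, 7, 24]
extract-min → returns -26:
  remove root -26; move last element 24 to root → [24, -15, -2, 42, 47, 7]
  24 vs smaller child -15 at index 1, swap → [-15, 24, -2, 42, 47, 7]
extract-min → returns -15:
  remove root -15; move last element 7 to root → [7, 24, -2, 42, 47]
  7 vs smaller child -2 at index 2, swap → [-2, 24, 7, 42, 47]
insert 4:
  append 4 at index 5 → [-2, 24, 7, 42, 47, 4]
  4 < parent 7 at index 2, swap → [-2, 24, 4, 42, 47, 7]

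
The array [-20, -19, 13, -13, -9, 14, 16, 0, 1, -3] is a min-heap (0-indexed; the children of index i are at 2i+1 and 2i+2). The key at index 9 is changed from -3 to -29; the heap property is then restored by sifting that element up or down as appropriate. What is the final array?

[-29, -20, 13, -13, -19, 14, 16, 0, 1, -9]

set index 9 from -3 to -29 → [-20, -19, 13, -13, -9, 14, 16, 0, 1, -29]
-29 < parent -9 at index 4, swap → [-20, -19, 13, -13, -29, 14, 16, 0, 1, -9]
-29 < parent -19 at index 1, swap → [-20, -29, 13, -13, -19, 14, 16, 0, 1, -9]
-29 < parent -20 at index 0, swap → [-29, -20, 13, -13, -19, 14, 16, 0, 1, -9]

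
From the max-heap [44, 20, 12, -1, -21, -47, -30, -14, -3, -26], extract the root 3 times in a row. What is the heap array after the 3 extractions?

extract-max #1 returns 44:
  remove root 44; move last element -26 to root → [-26, 20, 12, -1, -21, -47, -30, -14, -3]
  -26 vs larger child 20 at index 1, swap → [20, -26, 12, -1, -21, -47, -30, -14, -3]
  -26 vs larger child -1 at index 3, swap → [20, -1, 12, -26, -21, -47, -30, -14, -3]
  -26 vs larger child -3 at index 8, swap → [20, -1, 12, -3, -21, -47, -30, -14, -26]
extract-max #2 returns 20:
  remove root 20; move last element -26 to root → [-26, -1, 12, -3, -21, -47, -30, -14]
  -26 vs larger child 12 at index 2, swap → [12, -1, -26, -3, -21, -47, -30, -14]
extract-max #3 returns 12:
  remove root 12; move last element -14 to root → [-14, -1, -26, -3, -21, -47, -30]
  -14 vs larger child -1 at index 1, swap → [-1, -14, -26, -3, -21, -47, -30]
  -14 vs larger child -3 at index 3, swap → [-1, -3, -26, -14, -21, -47, -30]

[-1, -3, -26, -14, -21, -47, -30]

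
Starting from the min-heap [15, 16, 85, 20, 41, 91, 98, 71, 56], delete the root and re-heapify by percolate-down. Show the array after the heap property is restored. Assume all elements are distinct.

remove root 15; move last element 56 to root → [56, 16, 85, 20, 41, 91, 98, 71]
56 vs smaller child 16 at index 1, swap → [16, 56, 85, 20, 41, 91, 98, 71]
56 vs smaller child 20 at index 3, swap → [16, 20, 85, 56, 41, 91, 98, 71]

[16, 20, 85, 56, 41, 91, 98, 71]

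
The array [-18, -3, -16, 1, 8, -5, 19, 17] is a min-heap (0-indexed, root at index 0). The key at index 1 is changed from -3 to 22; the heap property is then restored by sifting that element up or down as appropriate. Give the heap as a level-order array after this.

set index 1 from -3 to 22 → [-18, 22, -16, 1, 8, -5, 19, 17]
22 vs smaller child 1 at index 3, swap → [-18, 1, -16, 22, 8, -5, 19, 17]
22 vs only child 17 at index 7, swap → [-18, 1, -16, 17, 8, -5, 19, 22]

[-18, 1, -16, 17, 8, -5, 19, 22]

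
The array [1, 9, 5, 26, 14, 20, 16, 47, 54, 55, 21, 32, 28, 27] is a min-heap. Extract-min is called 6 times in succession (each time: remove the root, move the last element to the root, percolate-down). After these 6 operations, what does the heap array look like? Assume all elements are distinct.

extract-min #1 returns 1:
  remove root 1; move last element 27 to root → [27, 9, 5, 26, 14, 20, 16, 47, 54, 55, 21, 32, 28]
  27 vs smaller child 5 at index 2, swap → [5, 9, 27, 26, 14, 20, 16, 47, 54, 55, 21, 32, 28]
  27 vs smaller child 16 at index 6, swap → [5, 9, 16, 26, 14, 20, 27, 47, 54, 55, 21, 32, 28]
extract-min #2 returns 5:
  remove root 5; move last element 28 to root → [28, 9, 16, 26, 14, 20, 27, 47, 54, 55, 21, 32]
  28 vs smaller child 9 at index 1, swap → [9, 28, 16, 26, 14, 20, 27, 47, 54, 55, 21, 32]
  28 vs smaller child 14 at index 4, swap → [9, 14, 16, 26, 28, 20, 27, 47, 54, 55, 21, 32]
  28 vs smaller child 21 at index 10, swap → [9, 14, 16, 26, 21, 20, 27, 47, 54, 55, 28, 32]
extract-min #3 returns 9:
  remove root 9; move last element 32 to root → [32, 14, 16, 26, 21, 20, 27, 47, 54, 55, 28]
  32 vs smaller child 14 at index 1, swap → [14, 32, 16, 26, 21, 20, 27, 47, 54, 55, 28]
  32 vs smaller child 21 at index 4, swap → [14, 21, 16, 26, 32, 20, 27, 47, 54, 55, 28]
  32 vs smaller child 28 at index 10, swap → [14, 21, 16, 26, 28, 20, 27, 47, 54, 55, 32]
extract-min #4 returns 14:
  remove root 14; move last element 32 to root → [32, 21, 16, 26, 28, 20, 27, 47, 54, 55]
  32 vs smaller child 16 at index 2, swap → [16, 21, 32, 26, 28, 20, 27, 47, 54, 55]
  32 vs smaller child 20 at index 5, swap → [16, 21, 20, 26, 28, 32, 27, 47, 54, 55]
extract-min #5 returns 16:
  remove root 16; move last element 55 to root → [55, 21, 20, 26, 28, 32, 27, 47, 54]
  55 vs smaller child 20 at index 2, swap → [20, 21, 55, 26, 28, 32, 27, 47, 54]
  55 vs smaller child 27 at index 6, swap → [20, 21, 27, 26, 28, 32, 55, 47, 54]
extract-min #6 returns 20:
  remove root 20; move last element 54 to root → [54, 21, 27, 26, 28, 32, 55, 47]
  54 vs smaller child 21 at index 1, swap → [21, 54, 27, 26, 28, 32, 55, 47]
  54 vs smaller child 26 at index 3, swap → [21, 26, 27, 54, 28, 32, 55, 47]
  54 vs only child 47 at index 7, swap → [21, 26, 27, 47, 28, 32, 55, 54]

[21, 26, 27, 47, 28, 32, 55, 54]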